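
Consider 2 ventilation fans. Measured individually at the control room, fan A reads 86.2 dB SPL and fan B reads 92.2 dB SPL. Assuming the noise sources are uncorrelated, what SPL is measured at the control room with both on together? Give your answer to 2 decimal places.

93.17 dB SPL

Incoherent sources sum as intensities:
L_total = 10·log₁₀(10^(86.2/10) + 10^(92.2/10)) = 10·log₁₀(2076000000) = 93.17 dB SPL.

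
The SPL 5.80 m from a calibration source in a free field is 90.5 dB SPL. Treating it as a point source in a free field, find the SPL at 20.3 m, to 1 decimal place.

For a point source in a free field, ΔL = −20·log₁₀(d₂/d₁).
ΔL = −20·log₁₀(20.3/5.80) = -10.88 dB, so L₂ = 90.5 + (-10.88) = 79.6 dB SPL.

79.6 dB SPL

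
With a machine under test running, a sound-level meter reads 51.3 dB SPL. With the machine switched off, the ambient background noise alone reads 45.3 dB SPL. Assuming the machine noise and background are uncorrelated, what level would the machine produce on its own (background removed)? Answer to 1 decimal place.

Background correction is a power subtraction:
L_src = 10·log₁₀(10^(51.3/10) − 10^(45.3/10)) = 10·log₁₀(101000) = 50.0 dB SPL.

50.0 dB SPL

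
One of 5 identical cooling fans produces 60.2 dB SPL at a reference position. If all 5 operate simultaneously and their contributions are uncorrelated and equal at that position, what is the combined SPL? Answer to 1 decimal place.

67.2 dB SPL

5 equal incoherent sources raise the level by 10·log₁₀(5) = 6.99 dB.
L_total = 60.2 + 6.99 = 67.2 dB SPL.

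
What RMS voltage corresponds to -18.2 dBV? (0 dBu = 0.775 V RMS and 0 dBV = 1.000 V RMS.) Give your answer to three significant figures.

V = 1.000 V × 10^(-18.2/20).
= 1.000 × 0.1230 = 0.123 V.

0.123 V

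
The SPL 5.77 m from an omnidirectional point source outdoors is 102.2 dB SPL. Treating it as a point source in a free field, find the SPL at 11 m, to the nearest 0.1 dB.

Inverse-square spreading gives ΔL = −20·log₁₀(d₂/d₁).
ΔL = −20·log₁₀(11/5.77) = -5.60 dB, so L₂ = 102.2 + (-5.60) = 96.6 dB SPL.

96.6 dB SPL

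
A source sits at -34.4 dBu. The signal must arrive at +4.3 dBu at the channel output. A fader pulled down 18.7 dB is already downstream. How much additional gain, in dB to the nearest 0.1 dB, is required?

57.4 dB

The required make-up gain is the shortfall in the dB sum.
G = +4.3 − (-34.4) + 18.7 = 57.4 dB.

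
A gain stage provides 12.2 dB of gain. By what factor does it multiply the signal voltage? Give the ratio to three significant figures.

4.07

Voltage ratio = 10^(dB/20).
10^(12.2/20) = 10^(0.6100) = 4.07.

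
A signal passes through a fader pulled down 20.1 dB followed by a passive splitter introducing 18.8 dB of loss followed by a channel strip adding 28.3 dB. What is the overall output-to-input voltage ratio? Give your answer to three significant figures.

0.295

Net gain = (−20.1) + (−18.8) + 28.3 = -10.6 dB.
Voltage ratio = 10^(-10.6/20) = 0.295.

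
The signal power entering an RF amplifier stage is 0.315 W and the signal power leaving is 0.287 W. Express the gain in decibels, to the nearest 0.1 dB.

-0.4 dB

Power is a power quantity, so gain = 10·log₁₀(P_out/P_in).
10·log₁₀(0.287/0.315) = 10·log₁₀(0.9111) = -0.4 dB.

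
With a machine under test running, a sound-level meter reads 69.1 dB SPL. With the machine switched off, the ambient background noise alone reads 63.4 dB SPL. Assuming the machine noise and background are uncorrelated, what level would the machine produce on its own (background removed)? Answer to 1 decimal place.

67.7 dB SPL

Background correction is a power subtraction:
L_src = 10·log₁₀(10^(69.1/10) − 10^(63.4/10)) = 10·log₁₀(5941000) = 67.7 dB SPL.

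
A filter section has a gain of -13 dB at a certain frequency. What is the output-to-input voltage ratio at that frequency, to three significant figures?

Voltage ratio = 10^(dB/20).
10^(-13/20) = 10^(-0.6500) = 0.224.

0.224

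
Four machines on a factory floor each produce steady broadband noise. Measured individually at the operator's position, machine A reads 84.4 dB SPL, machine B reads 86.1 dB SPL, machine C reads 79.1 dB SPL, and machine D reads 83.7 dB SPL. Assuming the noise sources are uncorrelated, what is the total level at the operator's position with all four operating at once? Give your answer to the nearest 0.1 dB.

Uncorrelated sources add in intensity (power), not in dB.
L_total = 10·log₁₀(10^(84.4/10) + 10^(86.1/10) + 10^(79.1/10) + 10^(83.7/10)) = 10·log₁₀(998500000) = 90.0 dB SPL.

90.0 dB SPL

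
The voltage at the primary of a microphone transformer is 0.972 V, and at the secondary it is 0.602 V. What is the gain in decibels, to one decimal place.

-4.2 dB

Voltage is an amplitude quantity, so gain = 20·log₁₀(V_out/V_in).
20·log₁₀(0.602/0.972) = 20·log₁₀(0.6193) = -4.2 dB.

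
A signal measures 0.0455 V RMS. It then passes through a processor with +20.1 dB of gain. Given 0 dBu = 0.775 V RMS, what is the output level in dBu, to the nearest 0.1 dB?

Input level: 20·log₁₀(0.0455/0.775) = -24.63 dBu.
Output: -24.63 + 20.1 = -4.5 dBu.

-4.5 dBu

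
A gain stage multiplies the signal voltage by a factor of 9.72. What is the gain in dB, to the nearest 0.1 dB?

Voltage ratio → dB uses the 20·log₁₀ form:
20·log₁₀(9.72) = 19.8 dB.

19.8 dB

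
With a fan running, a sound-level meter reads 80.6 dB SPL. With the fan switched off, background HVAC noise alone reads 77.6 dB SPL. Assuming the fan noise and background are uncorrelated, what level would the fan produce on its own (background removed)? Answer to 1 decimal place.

Subtract intensities: L_src = 10·log₁₀(10^(L_total/10) − 10^(L_bg/10)).
L_src = 10·log₁₀(10^(80.6/10) − 10^(77.6/10)) = 10·log₁₀(57270000) = 77.6 dB SPL.

77.6 dB SPL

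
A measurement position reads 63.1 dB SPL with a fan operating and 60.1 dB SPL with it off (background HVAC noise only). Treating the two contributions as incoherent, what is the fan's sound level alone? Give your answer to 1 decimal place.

Remove the background by subtracting linear intensities:
L_src = 10·log₁₀(10^(63.1/10) − 10^(60.1/10)) = 10·log₁₀(1018000) = 60.1 dB SPL.

60.1 dB SPL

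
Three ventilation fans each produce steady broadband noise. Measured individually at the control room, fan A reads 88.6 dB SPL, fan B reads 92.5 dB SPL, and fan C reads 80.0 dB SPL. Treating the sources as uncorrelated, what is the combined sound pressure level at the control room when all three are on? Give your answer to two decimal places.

94.15 dB SPL

Uncorrelated sources add in intensity (power), not in dB.
L_total = 10·log₁₀(10^(88.6/10) + 10^(92.5/10) + 10^(80.0/10)) = 10·log₁₀(2603000000) = 94.15 dB SPL.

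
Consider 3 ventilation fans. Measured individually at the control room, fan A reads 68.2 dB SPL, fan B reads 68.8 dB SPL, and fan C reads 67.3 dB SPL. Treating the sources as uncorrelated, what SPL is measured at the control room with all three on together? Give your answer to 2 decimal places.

72.91 dB SPL

Uncorrelated sources add in intensity (power), not in dB.
L_total = 10·log₁₀(10^(68.2/10) + 10^(68.8/10) + 10^(67.3/10)) = 10·log₁₀(19560000) = 72.91 dB SPL.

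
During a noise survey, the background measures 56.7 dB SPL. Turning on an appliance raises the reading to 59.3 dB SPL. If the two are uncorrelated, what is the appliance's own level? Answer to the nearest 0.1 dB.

55.8 dB SPL

Remove the background by subtracting linear intensities:
L_src = 10·log₁₀(10^(59.3/10) − 10^(56.7/10)) = 10·log₁₀(383400) = 55.8 dB SPL.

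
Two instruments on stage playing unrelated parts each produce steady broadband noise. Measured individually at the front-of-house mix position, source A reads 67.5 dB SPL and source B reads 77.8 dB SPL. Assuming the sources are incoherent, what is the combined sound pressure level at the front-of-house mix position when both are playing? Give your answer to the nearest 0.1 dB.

Add the sources as powers (linear), then convert back to dB:
L_total = 10·log₁₀(10^(67.5/10) + 10^(77.8/10)) = 10·log₁₀(65880000) = 78.2 dB SPL.

78.2 dB SPL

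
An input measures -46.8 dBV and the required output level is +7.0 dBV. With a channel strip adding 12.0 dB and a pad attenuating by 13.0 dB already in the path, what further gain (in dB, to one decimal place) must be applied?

54.8 dB

The required make-up gain is the shortfall in the dB sum.
G = +7.0 − (-46.8) − 12.0 + 13.0 = 54.8 dB.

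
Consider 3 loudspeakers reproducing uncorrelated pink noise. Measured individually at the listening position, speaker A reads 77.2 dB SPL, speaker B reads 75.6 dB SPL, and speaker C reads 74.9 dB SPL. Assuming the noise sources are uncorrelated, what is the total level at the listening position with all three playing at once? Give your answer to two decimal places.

Uncorrelated sources add in intensity (power), not in dB.
L_total = 10·log₁₀(10^(77.2/10) + 10^(75.6/10) + 10^(74.9/10)) = 10·log₁₀(119700000) = 80.78 dB SPL.

80.78 dB SPL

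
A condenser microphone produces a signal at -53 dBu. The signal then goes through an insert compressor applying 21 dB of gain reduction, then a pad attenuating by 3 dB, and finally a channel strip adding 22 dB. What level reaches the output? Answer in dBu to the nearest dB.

-55 dBu

Gain stages sum in dB:
-53 − 21 − 3 + 22 = -55 dBu.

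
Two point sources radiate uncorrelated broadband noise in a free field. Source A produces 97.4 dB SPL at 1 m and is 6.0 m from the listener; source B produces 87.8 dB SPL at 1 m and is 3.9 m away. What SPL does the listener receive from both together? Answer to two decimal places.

82.84 dB SPL

At the listener: L_A = 97.4 − 20·log₁₀(6.0) = 81.837 dB; L_B = 87.8 − 20·log₁₀(3.9) = 75.979 dB.
Combined: 10·log₁₀(10^(81.837/10)+10^(75.979/10)) = 82.84 dB SPL.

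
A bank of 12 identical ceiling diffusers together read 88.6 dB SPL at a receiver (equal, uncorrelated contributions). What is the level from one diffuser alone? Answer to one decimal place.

77.8 dB SPL

12 equal incoherent sources add 10·log₁₀(12) = 10.79 dB over one source.
L_one = 88.6 − 10.79 = 77.8 dB SPL.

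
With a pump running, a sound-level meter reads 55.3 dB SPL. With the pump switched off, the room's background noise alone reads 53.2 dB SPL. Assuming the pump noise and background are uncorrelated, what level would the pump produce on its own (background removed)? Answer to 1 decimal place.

51.1 dB SPL

Subtract intensities: L_src = 10·log₁₀(10^(L_total/10) − 10^(L_bg/10)).
L_src = 10·log₁₀(10^(55.3/10) − 10^(53.2/10)) = 10·log₁₀(129900) = 51.1 dB SPL.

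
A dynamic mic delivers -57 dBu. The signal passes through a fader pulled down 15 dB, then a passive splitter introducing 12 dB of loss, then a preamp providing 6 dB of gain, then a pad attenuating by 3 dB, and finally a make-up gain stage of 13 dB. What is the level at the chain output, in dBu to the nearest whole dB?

Gain stages sum in dB:
-57 − 15 − 12 + 6 − 3 + 13 = -68 dBu.

-68 dBu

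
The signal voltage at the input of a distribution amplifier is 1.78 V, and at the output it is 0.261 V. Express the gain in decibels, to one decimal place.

Voltage is an amplitude quantity, so gain = 20·log₁₀(V_out/V_in).
20·log₁₀(0.261/1.78) = 20·log₁₀(0.1466) = -16.7 dB.

-16.7 dB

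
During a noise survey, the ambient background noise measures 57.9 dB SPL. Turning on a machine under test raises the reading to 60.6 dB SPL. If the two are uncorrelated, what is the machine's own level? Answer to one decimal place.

Subtract intensities: L_src = 10·log₁₀(10^(L_total/10) − 10^(L_bg/10)).
L_src = 10·log₁₀(10^(60.6/10) − 10^(57.9/10)) = 10·log₁₀(531600) = 57.3 dB SPL.

57.3 dB SPL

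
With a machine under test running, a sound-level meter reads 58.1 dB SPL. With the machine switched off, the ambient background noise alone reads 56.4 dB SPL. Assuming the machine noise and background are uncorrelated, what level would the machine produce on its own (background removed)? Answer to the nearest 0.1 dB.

53.2 dB SPL

Remove the background by subtracting linear intensities:
L_src = 10·log₁₀(10^(58.1/10) − 10^(56.4/10)) = 10·log₁₀(209100) = 53.2 dB SPL.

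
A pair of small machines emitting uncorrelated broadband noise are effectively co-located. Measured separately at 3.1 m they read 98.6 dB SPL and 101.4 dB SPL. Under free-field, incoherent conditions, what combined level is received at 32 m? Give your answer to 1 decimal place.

Combined at 3.1 m: 10·log₁₀(10^(98.6/10)+10^(101.4/10)) = 103.23 dB SPL.
Then apply −20·log₁₀(32/3.1) = -20.28 dB → 83.0 dB SPL.

83.0 dB SPL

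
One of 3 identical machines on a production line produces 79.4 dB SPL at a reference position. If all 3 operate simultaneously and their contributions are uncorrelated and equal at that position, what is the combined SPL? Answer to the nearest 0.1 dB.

84.2 dB SPL

3 equal incoherent sources raise the level by 10·log₁₀(3) = 4.77 dB.
L_total = 79.4 + 4.77 = 84.2 dB SPL.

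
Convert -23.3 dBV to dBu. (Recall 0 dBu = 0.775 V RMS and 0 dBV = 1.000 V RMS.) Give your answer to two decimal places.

-21.09 dBu

The offset between the scales is 20·log₁₀(0.775/1.000) = −2.214 dB.
So dBu = -23.3 + 2.214 = -21.09 dBu.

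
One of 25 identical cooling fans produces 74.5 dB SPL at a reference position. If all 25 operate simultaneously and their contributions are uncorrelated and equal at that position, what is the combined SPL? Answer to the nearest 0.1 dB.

25 equal incoherent sources raise the level by 10·log₁₀(25) = 13.98 dB.
L_total = 74.5 + 13.98 = 88.5 dB SPL.

88.5 dB SPL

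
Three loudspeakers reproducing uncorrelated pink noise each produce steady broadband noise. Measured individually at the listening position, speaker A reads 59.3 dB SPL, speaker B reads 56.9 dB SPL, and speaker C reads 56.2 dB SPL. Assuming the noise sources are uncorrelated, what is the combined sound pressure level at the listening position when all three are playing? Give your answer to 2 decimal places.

Uncorrelated sources add in intensity (power), not in dB.
L_total = 10·log₁₀(10^(59.3/10) + 10^(56.9/10) + 10^(56.2/10)) = 10·log₁₀(1758000) = 62.45 dB SPL.

62.45 dB SPL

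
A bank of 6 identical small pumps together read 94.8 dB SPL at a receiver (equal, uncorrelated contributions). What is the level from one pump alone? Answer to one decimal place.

87.0 dB SPL

6 equal incoherent sources add 10·log₁₀(6) = 7.78 dB over one source.
L_one = 94.8 − 7.78 = 87.0 dB SPL.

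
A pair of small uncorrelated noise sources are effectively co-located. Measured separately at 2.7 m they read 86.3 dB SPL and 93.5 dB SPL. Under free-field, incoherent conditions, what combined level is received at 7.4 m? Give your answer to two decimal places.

85.50 dB SPL

Combined at 2.7 m: 10·log₁₀(10^(86.3/10)+10^(93.5/10)) = 94.257 dB SPL.
Then apply −20·log₁₀(7.4/2.7) = -8.757 dB → 85.50 dB SPL.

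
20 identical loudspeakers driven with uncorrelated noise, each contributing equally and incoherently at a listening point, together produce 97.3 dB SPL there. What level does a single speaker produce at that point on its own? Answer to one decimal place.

84.3 dB SPL

20 equal incoherent sources add 10·log₁₀(20) = 13.01 dB over one source.
L_one = 97.3 − 13.01 = 84.3 dB SPL.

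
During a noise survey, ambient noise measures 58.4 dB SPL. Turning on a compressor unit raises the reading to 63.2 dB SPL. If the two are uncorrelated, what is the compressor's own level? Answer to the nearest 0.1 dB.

61.5 dB SPL

Background correction is a power subtraction:
L_src = 10·log₁₀(10^(63.2/10) − 10^(58.4/10)) = 10·log₁₀(1397000) = 61.5 dB SPL.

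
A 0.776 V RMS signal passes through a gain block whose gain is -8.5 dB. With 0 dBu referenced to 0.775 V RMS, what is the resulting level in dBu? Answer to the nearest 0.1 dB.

Input level: 20·log₁₀(0.776/0.775) = 0.01 dBu.
Output: 0.01 − 8.5 = -8.5 dBu.

-8.5 dBu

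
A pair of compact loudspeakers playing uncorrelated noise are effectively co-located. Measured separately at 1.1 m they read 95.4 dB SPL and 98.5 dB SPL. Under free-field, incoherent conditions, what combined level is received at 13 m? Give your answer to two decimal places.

78.78 dB SPL

Combined at 1.1 m: 10·log₁₀(10^(95.4/10)+10^(98.5/10)) = 100.231 dB SPL.
Then apply −20·log₁₀(13/1.1) = -21.451 dB → 78.78 dB SPL.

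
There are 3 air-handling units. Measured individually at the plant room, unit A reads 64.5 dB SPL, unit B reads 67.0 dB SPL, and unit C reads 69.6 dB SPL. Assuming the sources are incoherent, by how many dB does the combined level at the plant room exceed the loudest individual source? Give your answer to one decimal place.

2.7 dB

Incoherent sources sum as intensities:
L_total = 10·log₁₀(10^(64.5/10) + 10^(67.0/10) + 10^(69.6/10)) = 72.29 dB SPL.
Excess over the loudest (69.6 dB): 72.29 − 69.6 = 2.7 dB.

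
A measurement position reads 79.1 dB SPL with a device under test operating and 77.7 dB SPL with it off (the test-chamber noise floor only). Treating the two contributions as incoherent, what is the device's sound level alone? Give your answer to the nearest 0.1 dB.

Subtract intensities: L_src = 10·log₁₀(10^(L_total/10) − 10^(L_bg/10)).
L_src = 10·log₁₀(10^(79.1/10) − 10^(77.7/10)) = 10·log₁₀(22400000) = 73.5 dB SPL.

73.5 dB SPL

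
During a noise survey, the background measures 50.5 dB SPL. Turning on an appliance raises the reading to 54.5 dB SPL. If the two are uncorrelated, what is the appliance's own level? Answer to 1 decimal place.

Background correction is a power subtraction:
L_src = 10·log₁₀(10^(54.5/10) − 10^(50.5/10)) = 10·log₁₀(169600) = 52.3 dB SPL.

52.3 dB SPL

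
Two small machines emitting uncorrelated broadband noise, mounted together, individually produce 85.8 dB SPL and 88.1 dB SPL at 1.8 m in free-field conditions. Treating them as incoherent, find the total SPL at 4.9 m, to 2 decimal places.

81.41 dB SPL

Combined at 1.8 m: 10·log₁₀(10^(85.8/10)+10^(88.1/10)) = 90.111 dB SPL.
Then apply −20·log₁₀(4.9/1.8) = -8.698 dB → 81.41 dB SPL.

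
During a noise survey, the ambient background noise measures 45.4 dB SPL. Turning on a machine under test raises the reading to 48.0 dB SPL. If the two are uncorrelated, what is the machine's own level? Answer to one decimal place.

44.5 dB SPL

Remove the background by subtracting linear intensities:
L_src = 10·log₁₀(10^(48.0/10) − 10^(45.4/10)) = 10·log₁₀(28420) = 44.5 dB SPL.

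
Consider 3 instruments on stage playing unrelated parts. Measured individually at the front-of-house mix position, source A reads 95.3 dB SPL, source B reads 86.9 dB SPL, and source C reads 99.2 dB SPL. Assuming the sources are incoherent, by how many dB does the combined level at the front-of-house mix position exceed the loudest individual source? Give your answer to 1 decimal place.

1.7 dB

Add the sources as powers (linear), then convert back to dB:
L_total = 10·log₁₀(10^(95.3/10) + 10^(86.9/10) + 10^(99.2/10)) = 100.86 dB SPL.
Excess over the loudest (99.2 dB): 100.86 − 99.2 = 1.7 dB.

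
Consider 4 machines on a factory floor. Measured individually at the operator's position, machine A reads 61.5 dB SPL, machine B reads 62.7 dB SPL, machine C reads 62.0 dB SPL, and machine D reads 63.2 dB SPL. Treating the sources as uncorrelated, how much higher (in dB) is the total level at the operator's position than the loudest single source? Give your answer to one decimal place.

Add the sources as powers (linear), then convert back to dB:
L_total = 10·log₁₀(10^(61.5/10) + 10^(62.7/10) + 10^(62.0/10) + 10^(63.2/10)) = 68.42 dB SPL.
Excess over the loudest (63.2 dB): 68.42 − 63.2 = 5.2 dB.

5.2 dB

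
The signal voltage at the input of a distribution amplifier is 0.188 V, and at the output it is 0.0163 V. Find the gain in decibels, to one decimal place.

Voltage ratio → dB uses the 20·log₁₀ form:
20·log₁₀(0.0163/0.188) = 20·log₁₀(0.08670) = -21.2 dB.

-21.2 dB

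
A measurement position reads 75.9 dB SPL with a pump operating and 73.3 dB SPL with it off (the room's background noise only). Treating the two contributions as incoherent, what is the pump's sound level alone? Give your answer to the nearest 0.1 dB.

Background correction is a power subtraction:
L_src = 10·log₁₀(10^(75.9/10) − 10^(73.3/10)) = 10·log₁₀(17520000) = 72.4 dB SPL.

72.4 dB SPL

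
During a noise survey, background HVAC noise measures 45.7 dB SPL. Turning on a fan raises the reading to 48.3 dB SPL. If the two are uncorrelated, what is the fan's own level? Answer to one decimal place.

Background correction is a power subtraction:
L_src = 10·log₁₀(10^(48.3/10) − 10^(45.7/10)) = 10·log₁₀(30450) = 44.8 dB SPL.

44.8 dB SPL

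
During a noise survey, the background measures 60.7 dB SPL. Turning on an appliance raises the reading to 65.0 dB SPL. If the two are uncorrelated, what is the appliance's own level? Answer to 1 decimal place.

Background correction is a power subtraction:
L_src = 10·log₁₀(10^(65.0/10) − 10^(60.7/10)) = 10·log₁₀(1987000) = 63.0 dB SPL.

63.0 dB SPL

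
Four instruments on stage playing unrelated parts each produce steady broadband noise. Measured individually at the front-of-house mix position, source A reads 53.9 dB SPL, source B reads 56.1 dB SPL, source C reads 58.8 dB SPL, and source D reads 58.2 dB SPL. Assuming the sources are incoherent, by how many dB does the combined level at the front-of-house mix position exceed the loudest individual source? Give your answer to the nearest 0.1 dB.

4.4 dB

Add the sources as powers (linear), then convert back to dB:
L_total = 10·log₁₀(10^(53.9/10) + 10^(56.1/10) + 10^(58.8/10) + 10^(58.2/10)) = 63.16 dB SPL.
Excess over the loudest (58.8 dB): 63.16 − 58.8 = 4.4 dB.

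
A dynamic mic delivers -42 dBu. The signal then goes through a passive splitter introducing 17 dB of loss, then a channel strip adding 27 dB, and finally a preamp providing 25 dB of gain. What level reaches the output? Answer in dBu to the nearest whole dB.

-7 dBu

In dB, series stages simply add:
-42 − 17 + 27 + 25 = -7 dBu.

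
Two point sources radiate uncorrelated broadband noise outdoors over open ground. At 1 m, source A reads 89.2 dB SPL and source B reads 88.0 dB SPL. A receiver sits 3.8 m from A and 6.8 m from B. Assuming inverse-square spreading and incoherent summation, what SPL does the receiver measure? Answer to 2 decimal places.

78.53 dB SPL

At the listener: L_A = 89.2 − 20·log₁₀(3.8) = 77.604 dB; L_B = 88.0 − 20·log₁₀(6.8) = 71.350 dB.
Combined: 10·log₁₀(10^(77.604/10)+10^(71.350/10)) = 78.53 dB SPL.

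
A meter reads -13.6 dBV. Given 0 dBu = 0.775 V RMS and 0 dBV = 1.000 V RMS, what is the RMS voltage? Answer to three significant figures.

0.209 V

V = 1.000 V × 10^(-13.6/20).
= 1.000 × 0.2089 = 0.209 V.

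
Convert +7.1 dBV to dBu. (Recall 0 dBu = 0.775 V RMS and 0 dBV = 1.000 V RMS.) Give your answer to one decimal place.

The offset between the scales is 20·log₁₀(0.775/1.000) = −2.214 dB.
So dBu = +7.1 + 2.214 = +9.3 dBu.

+9.3 dBu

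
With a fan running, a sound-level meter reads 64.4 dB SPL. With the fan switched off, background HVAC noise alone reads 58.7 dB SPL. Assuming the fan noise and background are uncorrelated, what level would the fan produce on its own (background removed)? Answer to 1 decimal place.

63.0 dB SPL

Remove the background by subtracting linear intensities:
L_src = 10·log₁₀(10^(64.4/10) − 10^(58.7/10)) = 10·log₁₀(2013000) = 63.0 dB SPL.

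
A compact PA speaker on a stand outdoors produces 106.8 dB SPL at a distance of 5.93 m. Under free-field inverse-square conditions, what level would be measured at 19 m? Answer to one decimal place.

96.7 dB SPL

For a point source in a free field, ΔL = −20·log₁₀(d₂/d₁).
ΔL = −20·log₁₀(19/5.93) = -10.11 dB, so L₂ = 106.8 + (-10.11) = 96.7 dB SPL.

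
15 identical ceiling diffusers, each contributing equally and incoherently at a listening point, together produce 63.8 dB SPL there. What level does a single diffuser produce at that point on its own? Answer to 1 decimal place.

52.0 dB SPL

15 equal incoherent sources add 10·log₁₀(15) = 11.76 dB over one source.
L_one = 63.8 − 11.76 = 52.0 dB SPL.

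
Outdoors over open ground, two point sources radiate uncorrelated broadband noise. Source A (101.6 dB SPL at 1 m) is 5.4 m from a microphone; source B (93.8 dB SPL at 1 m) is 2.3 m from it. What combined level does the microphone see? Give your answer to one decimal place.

89.8 dB SPL

At the listener: L_A = 101.6 − 20·log₁₀(5.4) = 86.95 dB; L_B = 93.8 − 20·log₁₀(2.3) = 86.57 dB.
Combined: 10·log₁₀(10^(86.95/10)+10^(86.57/10)) = 89.8 dB SPL.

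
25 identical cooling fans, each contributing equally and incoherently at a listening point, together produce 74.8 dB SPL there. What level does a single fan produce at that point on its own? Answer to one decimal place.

60.8 dB SPL

25 equal incoherent sources add 10·log₁₀(25) = 13.98 dB over one source.
L_one = 74.8 − 13.98 = 60.8 dB SPL.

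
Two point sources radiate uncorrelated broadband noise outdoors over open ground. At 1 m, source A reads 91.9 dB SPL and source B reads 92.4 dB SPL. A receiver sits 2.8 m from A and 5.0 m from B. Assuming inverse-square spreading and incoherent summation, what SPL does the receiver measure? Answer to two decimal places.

At the listener: L_A = 91.9 − 20·log₁₀(2.8) = 82.957 dB; L_B = 92.4 − 20·log₁₀(5.0) = 78.421 dB.
Combined: 10·log₁₀(10^(82.957/10)+10^(78.421/10)) = 84.27 dB SPL.

84.27 dB SPL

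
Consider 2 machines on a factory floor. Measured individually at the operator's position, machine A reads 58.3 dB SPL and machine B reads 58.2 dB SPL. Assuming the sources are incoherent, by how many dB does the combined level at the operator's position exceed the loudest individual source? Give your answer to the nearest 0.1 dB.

Add the sources as powers (linear), then convert back to dB:
L_total = 10·log₁₀(10^(58.3/10) + 10^(58.2/10)) = 61.26 dB SPL.
Excess over the loudest (58.3 dB): 61.26 − 58.3 = 3.0 dB.

3.0 dB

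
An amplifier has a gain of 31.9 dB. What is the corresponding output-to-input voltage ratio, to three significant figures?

39.4

Voltage ratio = 10^(dB/20).
10^(31.9/20) = 10^(1.595) = 39.4.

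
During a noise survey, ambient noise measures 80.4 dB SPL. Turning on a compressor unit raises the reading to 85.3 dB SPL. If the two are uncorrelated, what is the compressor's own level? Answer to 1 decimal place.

83.6 dB SPL

Remove the background by subtracting linear intensities:
L_src = 10·log₁₀(10^(85.3/10) − 10^(80.4/10)) = 10·log₁₀(229200000) = 83.6 dB SPL.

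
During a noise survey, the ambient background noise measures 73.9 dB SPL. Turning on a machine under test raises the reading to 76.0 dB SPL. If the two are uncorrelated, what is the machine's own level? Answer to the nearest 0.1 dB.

Background correction is a power subtraction:
L_src = 10·log₁₀(10^(76.0/10) − 10^(73.9/10)) = 10·log₁₀(15260000) = 71.8 dB SPL.

71.8 dB SPL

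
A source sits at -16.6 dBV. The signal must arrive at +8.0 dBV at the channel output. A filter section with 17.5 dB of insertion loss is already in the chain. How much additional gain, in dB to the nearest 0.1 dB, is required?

42.1 dB

The required make-up gain is the shortfall in the dB sum.
G = +8.0 − (-16.6) + 17.5 = 42.1 dB.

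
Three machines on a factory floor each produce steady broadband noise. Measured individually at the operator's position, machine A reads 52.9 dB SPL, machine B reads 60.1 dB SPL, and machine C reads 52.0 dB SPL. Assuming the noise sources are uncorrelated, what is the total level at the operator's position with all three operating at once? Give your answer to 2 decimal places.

Incoherent sources sum as intensities:
L_total = 10·log₁₀(10^(52.9/10) + 10^(60.1/10) + 10^(52.0/10)) = 10·log₁₀(1377000) = 61.39 dB SPL.

61.39 dB SPL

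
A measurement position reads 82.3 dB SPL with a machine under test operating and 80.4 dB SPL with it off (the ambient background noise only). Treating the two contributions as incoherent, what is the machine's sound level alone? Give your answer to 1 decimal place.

Remove the background by subtracting linear intensities:
L_src = 10·log₁₀(10^(82.3/10) − 10^(80.4/10)) = 10·log₁₀(60180000) = 77.8 dB SPL.

77.8 dB SPL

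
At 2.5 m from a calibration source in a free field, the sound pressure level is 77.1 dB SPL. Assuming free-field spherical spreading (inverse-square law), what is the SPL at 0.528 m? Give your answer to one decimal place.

90.6 dB SPL

Inverse-square spreading gives ΔL = −20·log₁₀(d₂/d₁).
ΔL = −20·log₁₀(0.528/2.5) = 13.51 dB, so L₂ = 77.1 + (13.51) = 90.6 dB SPL.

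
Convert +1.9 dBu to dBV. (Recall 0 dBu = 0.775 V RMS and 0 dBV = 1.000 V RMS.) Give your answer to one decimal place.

The offset between the scales is 20·log₁₀(0.775/1.000) = −2.214 dB.
So dBV = +1.9 − 2.214 = -0.3 dBV.

-0.3 dBV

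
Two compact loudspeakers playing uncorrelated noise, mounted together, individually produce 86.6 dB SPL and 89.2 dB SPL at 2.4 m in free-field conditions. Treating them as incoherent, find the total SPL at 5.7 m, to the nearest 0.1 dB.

Combined at 2.4 m: 10·log₁₀(10^(86.6/10)+10^(89.2/10)) = 91.10 dB SPL.
Then apply −20·log₁₀(5.7/2.4) = -7.51 dB → 83.6 dB SPL.

83.6 dB SPL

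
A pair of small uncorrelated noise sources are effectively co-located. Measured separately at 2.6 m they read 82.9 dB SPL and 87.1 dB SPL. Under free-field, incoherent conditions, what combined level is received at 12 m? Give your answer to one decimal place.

Combined at 2.6 m: 10·log₁₀(10^(82.9/10)+10^(87.1/10)) = 88.50 dB SPL.
Then apply −20·log₁₀(12/2.6) = -13.28 dB → 75.2 dB SPL.

75.2 dB SPL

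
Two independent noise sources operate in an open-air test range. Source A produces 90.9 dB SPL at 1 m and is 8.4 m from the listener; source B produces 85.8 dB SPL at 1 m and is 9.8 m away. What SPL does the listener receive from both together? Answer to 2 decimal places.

73.30 dB SPL

At the listener: L_A = 90.9 − 20·log₁₀(8.4) = 72.414 dB; L_B = 85.8 − 20·log₁₀(9.8) = 65.975 dB.
Combined: 10·log₁₀(10^(72.414/10)+10^(65.975/10)) = 73.30 dB SPL.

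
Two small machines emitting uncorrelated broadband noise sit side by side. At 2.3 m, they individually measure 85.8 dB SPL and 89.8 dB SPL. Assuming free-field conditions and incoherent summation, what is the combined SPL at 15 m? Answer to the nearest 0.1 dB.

75.0 dB SPL

Combined at 2.3 m: 10·log₁₀(10^(85.8/10)+10^(89.8/10)) = 91.26 dB SPL.
Then apply −20·log₁₀(15/2.3) = -16.29 dB → 75.0 dB SPL.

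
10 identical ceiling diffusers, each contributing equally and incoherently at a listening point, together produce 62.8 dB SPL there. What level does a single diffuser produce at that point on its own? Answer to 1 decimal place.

52.8 dB SPL

10 equal incoherent sources add 10·log₁₀(10) = 10.00 dB over one source.
L_one = 62.8 − 10.00 = 52.8 dB SPL.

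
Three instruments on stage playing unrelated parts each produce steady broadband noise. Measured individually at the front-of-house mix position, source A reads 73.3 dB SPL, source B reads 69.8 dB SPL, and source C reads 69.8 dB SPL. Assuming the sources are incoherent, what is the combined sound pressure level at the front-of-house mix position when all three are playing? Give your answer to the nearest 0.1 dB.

76.1 dB SPL

Add the sources as powers (linear), then convert back to dB:
L_total = 10·log₁₀(10^(73.3/10) + 10^(69.8/10) + 10^(69.8/10)) = 10·log₁₀(40480000) = 76.1 dB SPL.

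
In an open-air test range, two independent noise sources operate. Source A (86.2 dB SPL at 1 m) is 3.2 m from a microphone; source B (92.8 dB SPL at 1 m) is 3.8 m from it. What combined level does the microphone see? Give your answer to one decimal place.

At the listener: L_A = 86.2 − 20·log₁₀(3.2) = 76.10 dB; L_B = 92.8 − 20·log₁₀(3.8) = 81.20 dB.
Combined: 10·log₁₀(10^(76.10/10)+10^(81.20/10)) = 82.4 dB SPL.

82.4 dB SPL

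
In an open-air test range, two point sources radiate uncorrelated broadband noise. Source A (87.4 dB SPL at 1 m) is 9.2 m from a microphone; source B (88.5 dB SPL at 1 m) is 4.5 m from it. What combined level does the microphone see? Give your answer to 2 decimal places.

76.18 dB SPL

At the listener: L_A = 87.4 − 20·log₁₀(9.2) = 68.124 dB; L_B = 88.5 − 20·log₁₀(4.5) = 75.436 dB.
Combined: 10·log₁₀(10^(68.124/10)+10^(75.436/10)) = 76.18 dB SPL.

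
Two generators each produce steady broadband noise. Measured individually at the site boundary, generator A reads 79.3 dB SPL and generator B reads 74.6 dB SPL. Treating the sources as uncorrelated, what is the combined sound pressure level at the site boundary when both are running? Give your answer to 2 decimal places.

Incoherent sources sum as intensities:
L_total = 10·log₁₀(10^(79.3/10) + 10^(74.6/10)) = 10·log₁₀(114000000) = 80.57 dB SPL.

80.57 dB SPL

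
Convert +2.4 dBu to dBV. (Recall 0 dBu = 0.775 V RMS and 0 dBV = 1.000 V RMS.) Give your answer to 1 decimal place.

The offset between the scales is 20·log₁₀(0.775/1.000) = −2.214 dB.
So dBV = +2.4 − 2.214 = +0.2 dBV.

+0.2 dBV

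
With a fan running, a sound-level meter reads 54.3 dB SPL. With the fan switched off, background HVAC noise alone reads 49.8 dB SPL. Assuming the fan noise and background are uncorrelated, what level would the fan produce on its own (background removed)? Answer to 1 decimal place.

52.4 dB SPL

Background correction is a power subtraction:
L_src = 10·log₁₀(10^(54.3/10) − 10^(49.8/10)) = 10·log₁₀(173700) = 52.4 dB SPL.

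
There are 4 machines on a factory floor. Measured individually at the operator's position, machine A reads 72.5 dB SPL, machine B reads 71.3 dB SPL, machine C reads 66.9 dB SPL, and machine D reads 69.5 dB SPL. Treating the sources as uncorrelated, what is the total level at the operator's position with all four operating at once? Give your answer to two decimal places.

Incoherent sources sum as intensities:
L_total = 10·log₁₀(10^(72.5/10) + 10^(71.3/10) + 10^(66.9/10) + 10^(69.5/10)) = 10·log₁₀(45080000) = 76.54 dB SPL.

76.54 dB SPL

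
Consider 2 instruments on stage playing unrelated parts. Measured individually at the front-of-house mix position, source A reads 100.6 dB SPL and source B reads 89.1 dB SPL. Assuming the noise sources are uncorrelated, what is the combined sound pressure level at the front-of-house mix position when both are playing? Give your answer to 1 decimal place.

100.9 dB SPL

Uncorrelated sources add in intensity (power), not in dB.
L_total = 10·log₁₀(10^(100.6/10) + 10^(89.1/10)) = 10·log₁₀(12294000000) = 100.9 dB SPL.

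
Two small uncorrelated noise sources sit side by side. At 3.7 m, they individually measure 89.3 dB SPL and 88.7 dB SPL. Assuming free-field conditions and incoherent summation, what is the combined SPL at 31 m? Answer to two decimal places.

Combined at 3.7 m: 10·log₁₀(10^(89.3/10)+10^(88.7/10)) = 92.021 dB SPL.
Then apply −20·log₁₀(31/3.7) = -18.463 dB → 73.56 dB SPL.

73.56 dB SPL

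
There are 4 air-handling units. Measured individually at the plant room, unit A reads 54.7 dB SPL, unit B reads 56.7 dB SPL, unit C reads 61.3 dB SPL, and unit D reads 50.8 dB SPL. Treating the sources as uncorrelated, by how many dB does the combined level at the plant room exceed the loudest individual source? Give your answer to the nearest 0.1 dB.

2.2 dB

Uncorrelated sources add in intensity (power), not in dB.
L_total = 10·log₁₀(10^(54.7/10) + 10^(56.7/10) + 10^(61.3/10) + 10^(50.8/10)) = 63.49 dB SPL.
Excess over the loudest (61.3 dB): 63.49 − 61.3 = 2.2 dB.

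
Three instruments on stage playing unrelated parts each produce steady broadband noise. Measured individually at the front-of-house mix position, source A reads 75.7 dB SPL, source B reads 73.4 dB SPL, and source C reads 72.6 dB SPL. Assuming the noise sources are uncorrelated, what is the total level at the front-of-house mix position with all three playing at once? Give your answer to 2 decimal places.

78.88 dB SPL

Add the sources as powers (linear), then convert back to dB:
L_total = 10·log₁₀(10^(75.7/10) + 10^(73.4/10) + 10^(72.6/10)) = 10·log₁₀(77230000) = 78.88 dB SPL.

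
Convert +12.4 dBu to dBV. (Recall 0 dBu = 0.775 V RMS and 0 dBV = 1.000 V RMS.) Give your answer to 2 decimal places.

+10.19 dBV

The offset between the scales is 20·log₁₀(0.775/1.000) = −2.214 dB.
So dBV = +12.4 − 2.214 = +10.19 dBV.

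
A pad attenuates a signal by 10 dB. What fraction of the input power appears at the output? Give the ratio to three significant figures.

0.100

Power ratio = 10^(dB/10).
10^(-10/10) = 10^(-1.000) = 0.100.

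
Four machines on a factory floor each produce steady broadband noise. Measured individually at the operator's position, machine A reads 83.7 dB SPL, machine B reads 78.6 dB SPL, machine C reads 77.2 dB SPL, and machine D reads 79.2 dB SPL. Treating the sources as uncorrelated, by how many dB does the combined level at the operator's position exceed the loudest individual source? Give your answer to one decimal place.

Incoherent sources sum as intensities:
L_total = 10·log₁₀(10^(83.7/10) + 10^(78.6/10) + 10^(77.2/10) + 10^(79.2/10)) = 86.46 dB SPL.
Excess over the loudest (83.7 dB): 86.46 − 83.7 = 2.8 dB.

2.8 dB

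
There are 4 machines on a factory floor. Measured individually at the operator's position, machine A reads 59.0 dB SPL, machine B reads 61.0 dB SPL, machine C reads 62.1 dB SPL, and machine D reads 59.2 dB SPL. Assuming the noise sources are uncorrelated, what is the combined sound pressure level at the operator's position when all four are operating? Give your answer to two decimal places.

Add the sources as powers (linear), then convert back to dB:
L_total = 10·log₁₀(10^(59.0/10) + 10^(61.0/10) + 10^(62.1/10) + 10^(59.2/10)) = 10·log₁₀(4507000) = 66.54 dB SPL.

66.54 dB SPL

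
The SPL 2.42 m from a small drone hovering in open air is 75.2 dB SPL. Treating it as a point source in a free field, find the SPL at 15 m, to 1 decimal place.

Free-field point source: level drops by 20·log₁₀ of the distance ratio.
ΔL = −20·log₁₀(15/2.42) = -15.85 dB, so L₂ = 75.2 + (-15.85) = 59.4 dB SPL.

59.4 dB SPL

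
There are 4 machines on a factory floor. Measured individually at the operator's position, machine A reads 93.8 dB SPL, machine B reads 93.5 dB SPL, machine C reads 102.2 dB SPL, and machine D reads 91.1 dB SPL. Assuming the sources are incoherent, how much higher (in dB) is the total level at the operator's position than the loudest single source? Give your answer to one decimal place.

1.3 dB

Add the sources as powers (linear), then convert back to dB:
L_total = 10·log₁₀(10^(93.8/10) + 10^(93.5/10) + 10^(102.2/10) + 10^(91.1/10)) = 103.53 dB SPL.
Excess over the loudest (102.2 dB): 103.53 − 102.2 = 1.3 dB.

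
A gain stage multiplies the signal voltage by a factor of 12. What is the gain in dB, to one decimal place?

21.6 dB

Voltage ratio → dB uses the 20·log₁₀ form:
20·log₁₀(12) = 21.6 dB.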